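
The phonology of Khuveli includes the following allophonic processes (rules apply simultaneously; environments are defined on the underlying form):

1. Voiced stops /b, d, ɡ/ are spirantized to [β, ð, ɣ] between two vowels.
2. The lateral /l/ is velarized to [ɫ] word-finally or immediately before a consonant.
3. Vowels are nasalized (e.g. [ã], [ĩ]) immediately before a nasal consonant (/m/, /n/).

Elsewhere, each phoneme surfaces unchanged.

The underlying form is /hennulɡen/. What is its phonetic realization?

/h/ stays [h].
Rule 3 applies to /e/ (between /h/ and /n/: before a nasal consonant) → [ẽ].
/n/ stays [n].
/n/ stays [n].
/u/ (between /n/ and /l/): rule 3 targets it, but not before a nasal consonant → unchanged [u].
Rule 2 applies to /l/ (between /u/ and /ɡ/: word-finally or immediately before a consonant) → [ɫ].
/ɡ/ (between /l/ and /e/): rule 1 targets it, but not between two vowels → unchanged [ɡ].
/e/ meets the environment for rule 3 (before a nasal consonant) → [ẽ].
/n/ (word-final): no rule targets it → [n].

[hẽnnuɫɡẽn]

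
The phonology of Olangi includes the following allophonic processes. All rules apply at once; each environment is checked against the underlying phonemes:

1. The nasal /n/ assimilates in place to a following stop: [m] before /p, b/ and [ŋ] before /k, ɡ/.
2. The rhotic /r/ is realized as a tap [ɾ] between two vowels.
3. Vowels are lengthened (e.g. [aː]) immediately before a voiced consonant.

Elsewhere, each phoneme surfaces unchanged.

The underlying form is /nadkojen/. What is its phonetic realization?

/n/ (word-initial): rule 1 targets it, but not before a labial or velar stop → unchanged [n].
/a/ meets the environment for rule 3 (before a voiced consonant) → [aː].
/d/ (between /a/ and /k/): no rule targets it → [d].
/k/ (between /d/ and /o/): no rule targets it → [k].
/o/ — between /k/ and /j/, before a voiced consonant — surfaces as [oː] (rule 3).
/j/ stays [j].
/e/ (between /j/ and /n/): before a voiced consonant, so rule 3 applies → [eː].
/n/ (word-final): rule 1 targets it, but not before a labial or velar stop → unchanged [n].

[naːdkoːjeːn]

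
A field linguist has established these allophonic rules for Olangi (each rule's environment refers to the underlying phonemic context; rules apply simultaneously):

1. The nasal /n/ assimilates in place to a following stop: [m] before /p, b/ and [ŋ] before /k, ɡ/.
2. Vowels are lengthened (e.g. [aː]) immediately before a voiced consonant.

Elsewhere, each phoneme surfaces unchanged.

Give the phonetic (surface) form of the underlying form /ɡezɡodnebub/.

Rule 2 applies to /e/ (between /ɡ/ and /z/: before a voiced consonant) → [eː].
/o/ — between /ɡ/ and /d/, before a voiced consonant — surfaces as [oː] (rule 2).
/n/ (between /d/ and /e/) fails the environment for rule 1, so it stays [n].
/e/ (between /n/ and /b/): before a voiced consonant, so rule 2 applies → [eː].
/u/ — between /b/ and /b/, before a voiced consonant — surfaces as [uː] (rule 2).

[ɡeːzɡoːdneːbuːb]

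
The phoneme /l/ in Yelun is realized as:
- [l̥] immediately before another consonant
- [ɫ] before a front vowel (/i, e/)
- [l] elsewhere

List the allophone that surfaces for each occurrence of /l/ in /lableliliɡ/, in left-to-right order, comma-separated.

[l], [ɫ], [ɫ], [ɫ]

Occurrence 1 (position 1): no conditioning environment matches → elsewhere allophone [l].
Occurrence 2 (position 4): before a front vowel (/i, e/) → [ɫ].
Occurrence 3 (position 6): before a front vowel (/i, e/) → [ɫ].
Occurrence 4 (position 8): before a front vowel (/i, e/) → [ɫ].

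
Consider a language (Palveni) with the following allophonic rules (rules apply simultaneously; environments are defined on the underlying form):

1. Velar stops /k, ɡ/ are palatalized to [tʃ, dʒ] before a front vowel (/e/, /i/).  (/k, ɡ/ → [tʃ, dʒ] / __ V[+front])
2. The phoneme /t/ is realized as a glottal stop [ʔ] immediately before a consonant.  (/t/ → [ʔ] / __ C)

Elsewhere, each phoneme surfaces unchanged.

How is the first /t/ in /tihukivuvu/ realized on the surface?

[t]

/t/ (word-initial) is in the target of rule 2 but the environment (immediately before a consonant) is not met → [t].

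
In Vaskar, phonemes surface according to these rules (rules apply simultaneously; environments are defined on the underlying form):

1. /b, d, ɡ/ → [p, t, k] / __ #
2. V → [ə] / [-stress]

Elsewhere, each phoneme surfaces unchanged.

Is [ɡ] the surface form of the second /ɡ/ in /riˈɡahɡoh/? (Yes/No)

Yes

/ɡ/ (between /h/ and /o/) is in the target of rule 1 but the environment (word-finally) is not met → [ɡ].
The actual realization is [ɡ], which matches [ɡ].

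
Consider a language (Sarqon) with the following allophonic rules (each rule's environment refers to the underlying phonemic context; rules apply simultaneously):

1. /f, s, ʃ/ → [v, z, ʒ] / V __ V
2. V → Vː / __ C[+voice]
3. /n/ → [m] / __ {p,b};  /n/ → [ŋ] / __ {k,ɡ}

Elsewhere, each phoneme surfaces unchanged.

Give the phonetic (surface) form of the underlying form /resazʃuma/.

[rezaːzʃuːma]

/r/ (word-initial): no rule targets it → [r].
/e/ (between /r/ and /s/) is in the target of rule 2 but the environment (before a voiced consonant) is not met → [e].
/s/ — between /e/ and /a/, between two vowels — surfaces as [z] (rule 1).
/a/ — between /s/ and /z/, before a voiced consonant — surfaces as [aː] (rule 2).
/z/ (between /a/ and /ʃ/) is unaffected → [z].
/ʃ/ (between /z/ and /u/) is in the target of rule 1 but the environment (between two vowels) is not met → [ʃ].
/u/ — between /ʃ/ and /m/, before a voiced consonant — surfaces as [uː] (rule 2).
/m/ (between /u/ and /a/): no rule targets it → [m].
/a/ (word-final) is in the target of rule 2 but the environment (before a voiced consonant) is not met → [a].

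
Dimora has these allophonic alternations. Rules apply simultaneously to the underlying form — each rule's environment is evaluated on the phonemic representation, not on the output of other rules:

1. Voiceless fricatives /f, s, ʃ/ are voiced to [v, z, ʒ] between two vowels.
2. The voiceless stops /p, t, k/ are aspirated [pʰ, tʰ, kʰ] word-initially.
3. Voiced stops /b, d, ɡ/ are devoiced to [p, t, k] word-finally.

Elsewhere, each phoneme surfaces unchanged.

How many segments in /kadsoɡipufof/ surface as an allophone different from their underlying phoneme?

2

Segments that undergo a rule: /k/ → [kʰ] (rule 2); /f/ → [v] (rule 1).
All other segments surface unchanged.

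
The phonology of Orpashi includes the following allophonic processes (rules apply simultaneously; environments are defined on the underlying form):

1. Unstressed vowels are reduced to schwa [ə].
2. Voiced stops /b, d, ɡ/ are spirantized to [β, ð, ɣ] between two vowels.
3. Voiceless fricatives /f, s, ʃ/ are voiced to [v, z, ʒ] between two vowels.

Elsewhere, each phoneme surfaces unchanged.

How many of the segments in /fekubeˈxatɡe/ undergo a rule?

5

Segments that undergo a rule: /e/ → [ə] (rule 1); /u/ → [ə] (rule 1); /b/ → [β] (rule 2); /e/ → [ə] (rule 1); /e/ → [ə] (rule 1).
All other segments surface unchanged.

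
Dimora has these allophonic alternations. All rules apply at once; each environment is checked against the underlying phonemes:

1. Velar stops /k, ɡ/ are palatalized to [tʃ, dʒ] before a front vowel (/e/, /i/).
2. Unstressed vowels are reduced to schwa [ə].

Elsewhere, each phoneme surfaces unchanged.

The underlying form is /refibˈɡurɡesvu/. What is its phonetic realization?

/e/ (between /r/ and /f/): in an unstressed syllable, so rule 2 applies → [ə].
/i/ meets the environment for rule 2 (in an unstressed syllable) → [ə].
/ɡ/ (between /b/ and /u/): rule 1 targets it, but not before a front vowel → unchanged [ɡ].
/u/ (between /ɡ/ and /r/) is in the target of rule 2 but the environment (in an unstressed syllable) is not met → [u].
Rule 1 applies to /ɡ/ (between /r/ and /e/: before a front vowel) → [dʒ].
/e/ — between /ɡ/ and /s/, in an unstressed syllable — surfaces as [ə] (rule 2).
/u/ meets the environment for rule 2 (in an unstressed syllable) → [ə].

[rəfəbˈɡurdʒəsvə]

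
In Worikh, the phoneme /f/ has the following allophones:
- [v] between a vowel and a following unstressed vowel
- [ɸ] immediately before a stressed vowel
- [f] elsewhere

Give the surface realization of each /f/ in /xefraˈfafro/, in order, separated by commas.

Occurrence 1 (position 3): no conditioning environment matches → elsewhere allophone [f].
Occurrence 2 (position 6): immediately before a stressed vowel → [ɸ].
Occurrence 3 (position 8): no conditioning environment matches → elsewhere allophone [f].

[f], [ɸ], [f]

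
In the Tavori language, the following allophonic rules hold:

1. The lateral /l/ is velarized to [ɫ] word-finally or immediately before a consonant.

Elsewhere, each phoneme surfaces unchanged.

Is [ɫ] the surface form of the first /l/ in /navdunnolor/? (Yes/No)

No

/l/ (between /o/ and /o/): rule 1 targets it, but not word-finally or immediately before a consonant → unchanged [l].
The actual realization is [l], not [ɫ].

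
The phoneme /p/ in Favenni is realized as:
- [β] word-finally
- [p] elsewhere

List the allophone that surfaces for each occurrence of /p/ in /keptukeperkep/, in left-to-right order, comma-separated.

[p], [p], [β]

Occurrence 1 (position 3): no conditioning environment matches → elsewhere allophone [p].
Occurrence 2 (position 8): no conditioning environment matches → elsewhere allophone [p].
Occurrence 3 (position 13): word-finally → [β].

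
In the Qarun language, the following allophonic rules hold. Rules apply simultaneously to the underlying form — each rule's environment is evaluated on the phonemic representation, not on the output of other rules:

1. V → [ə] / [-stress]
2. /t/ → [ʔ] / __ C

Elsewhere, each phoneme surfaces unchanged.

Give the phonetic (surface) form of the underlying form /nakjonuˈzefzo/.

/n/ (word-initial) is unaffected → [n].
/a/ — between /n/ and /k/, in an unstressed syllable — surfaces as [ə] (rule 1).
/k/ stays [k].
/j/ — not in any rule's target class → [j].
/o/ — between /j/ and /n/, in an unstressed syllable — surfaces as [ə] (rule 1).
/n/ (between /o/ and /u/) is unaffected → [n].
/u/ — between /n/ and /z/, in an unstressed syllable — surfaces as [ə] (rule 1).
/z/ stays [z].
/e/ (between /z/ and /f/) fails the environment for rule 1, so it stays [e].
/f/ (between /e/ and /z/): no rule targets it → [f].
/z/ (between /f/ and /o/): no rule targets it → [z].
/o/ meets the environment for rule 1 (in an unstressed syllable) → [ə].

[nəkjənəˈzefzə]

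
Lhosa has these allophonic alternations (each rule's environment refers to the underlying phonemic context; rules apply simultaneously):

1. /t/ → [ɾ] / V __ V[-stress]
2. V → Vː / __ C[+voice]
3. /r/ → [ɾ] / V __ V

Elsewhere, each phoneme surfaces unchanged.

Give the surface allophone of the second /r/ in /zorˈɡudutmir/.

[r]

/r/ (word-final) fails the environment for rule 3, so it stays [r].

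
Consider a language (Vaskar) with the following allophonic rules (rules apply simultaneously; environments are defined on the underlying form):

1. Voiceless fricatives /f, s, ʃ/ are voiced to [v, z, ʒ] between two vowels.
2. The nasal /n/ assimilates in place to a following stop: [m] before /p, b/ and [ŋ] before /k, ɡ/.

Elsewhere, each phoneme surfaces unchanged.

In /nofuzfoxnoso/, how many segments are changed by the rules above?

2

Segments that undergo a rule: /f/ → [v] (rule 1); /s/ → [z] (rule 1).
All other segments surface unchanged.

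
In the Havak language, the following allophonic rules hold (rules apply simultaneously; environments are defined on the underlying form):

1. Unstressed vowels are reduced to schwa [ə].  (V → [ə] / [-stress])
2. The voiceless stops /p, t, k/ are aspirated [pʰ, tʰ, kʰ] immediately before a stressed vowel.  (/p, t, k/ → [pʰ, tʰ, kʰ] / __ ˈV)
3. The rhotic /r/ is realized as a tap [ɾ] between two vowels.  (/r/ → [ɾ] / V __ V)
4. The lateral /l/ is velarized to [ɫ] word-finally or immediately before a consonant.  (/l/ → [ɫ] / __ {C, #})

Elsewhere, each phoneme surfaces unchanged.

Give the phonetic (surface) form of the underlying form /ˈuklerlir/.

/u/ (word-initial) is in the target of rule 1 but the environment (in an unstressed syllable) is not met → [u].
/k/ — between /u/ and /l/; rule 2 does not apply here → [k].
/l/ (between /k/ and /e/) is in the target of rule 4 but the environment (word-finally or immediately before a consonant) is not met → [l].
/e/ — between /l/ and /r/, in an unstressed syllable — surfaces as [ə] (rule 1).
/r/ (between /e/ and /l/) fails the environment for rule 3, so it stays [r].
/l/ (between /r/ and /i/) fails the environment for rule 4, so it stays [l].
/i/ — between /l/ and /r/, in an unstressed syllable — surfaces as [ə] (rule 1).
/r/ — word-final; rule 3 does not apply here → [r].

[ˈuklərlər]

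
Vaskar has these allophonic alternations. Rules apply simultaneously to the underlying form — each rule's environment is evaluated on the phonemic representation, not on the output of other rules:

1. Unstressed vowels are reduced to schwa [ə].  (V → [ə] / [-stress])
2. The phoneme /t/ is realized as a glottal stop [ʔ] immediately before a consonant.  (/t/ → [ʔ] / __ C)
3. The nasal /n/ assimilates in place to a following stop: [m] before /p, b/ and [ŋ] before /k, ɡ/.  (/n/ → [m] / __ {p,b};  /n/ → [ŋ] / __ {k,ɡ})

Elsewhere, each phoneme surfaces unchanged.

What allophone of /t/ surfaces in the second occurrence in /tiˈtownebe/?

[t]

/t/ (between /i/ and /o/) is in the target of rule 2 but the environment (immediately before a consonant) is not met → [t].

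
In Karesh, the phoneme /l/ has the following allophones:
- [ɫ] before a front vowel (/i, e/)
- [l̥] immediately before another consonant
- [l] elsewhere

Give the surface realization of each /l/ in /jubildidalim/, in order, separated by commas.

[l̥], [ɫ]

Occurrence 1 (position 5): immediately before another consonant → [l̥].
Occurrence 2 (position 10): before a front vowel (/i, e/) → [ɫ].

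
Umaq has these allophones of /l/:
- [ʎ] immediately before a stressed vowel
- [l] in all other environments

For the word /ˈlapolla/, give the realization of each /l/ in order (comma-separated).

Occurrence 1 (position 1): immediately before a stressed vowel → [ʎ].
Occurrence 2 (position 5): no conditioning environment matches → elsewhere allophone [l].
Occurrence 3 (position 6): no conditioning environment matches → elsewhere allophone [l].

[ʎ], [l], [l]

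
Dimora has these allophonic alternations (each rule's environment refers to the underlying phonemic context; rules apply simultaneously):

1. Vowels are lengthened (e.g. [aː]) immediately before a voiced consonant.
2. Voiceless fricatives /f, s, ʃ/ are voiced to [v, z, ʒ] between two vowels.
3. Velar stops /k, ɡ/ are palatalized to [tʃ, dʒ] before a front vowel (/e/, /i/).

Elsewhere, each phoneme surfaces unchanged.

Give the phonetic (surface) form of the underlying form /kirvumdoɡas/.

[tʃiːrvuːmdoːɡas]

Rule 3 applies to /k/ (word-initial: before a front vowel) → [tʃ].
/i/ (between /k/ and /r/): before a voiced consonant, so rule 1 applies → [iː].
/r/ stays [r].
/v/ (between /r/ and /u/) is unaffected → [v].
Rule 1 applies to /u/ (between /v/ and /m/: before a voiced consonant) → [uː].
/m/ — not in any rule's target class → [m].
/d/ (between /m/ and /o/) is unaffected → [d].
/o/ meets the environment for rule 1 (before a voiced consonant) → [oː].
/ɡ/ (between /o/ and /a/) fails the environment for rule 3, so it stays [ɡ].
/a/ — between /ɡ/ and /s/; rule 1 does not apply here → [a].
/s/ (word-final) fails the environment for rule 2, so it stays [s].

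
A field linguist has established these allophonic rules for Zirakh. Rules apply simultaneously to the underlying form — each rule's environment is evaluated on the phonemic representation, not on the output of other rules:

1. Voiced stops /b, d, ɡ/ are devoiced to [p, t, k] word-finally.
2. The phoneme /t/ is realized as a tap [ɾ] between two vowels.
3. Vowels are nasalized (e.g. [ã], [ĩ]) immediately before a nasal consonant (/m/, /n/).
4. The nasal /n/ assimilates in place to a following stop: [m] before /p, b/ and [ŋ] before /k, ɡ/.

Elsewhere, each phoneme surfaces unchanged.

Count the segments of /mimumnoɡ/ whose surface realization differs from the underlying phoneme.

Segments that undergo a rule: /i/ → [ĩ] (rule 3); /u/ → [ũ] (rule 3); /ɡ/ → [k] (rule 1).
All other segments surface unchanged.

3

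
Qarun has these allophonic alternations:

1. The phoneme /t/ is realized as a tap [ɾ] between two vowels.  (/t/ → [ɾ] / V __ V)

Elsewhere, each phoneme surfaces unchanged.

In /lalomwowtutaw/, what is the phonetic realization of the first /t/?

/t/ (between /w/ and /u/) fails the environment for rule 1, so it stays [t].

[t]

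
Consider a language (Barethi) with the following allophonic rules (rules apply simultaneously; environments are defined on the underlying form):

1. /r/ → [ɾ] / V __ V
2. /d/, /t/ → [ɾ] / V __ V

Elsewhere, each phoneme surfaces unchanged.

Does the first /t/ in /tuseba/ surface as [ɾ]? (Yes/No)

/t/ (word-initial) fails the environment for rule 2, so it stays [t].
The actual realization is [t], not [ɾ].

No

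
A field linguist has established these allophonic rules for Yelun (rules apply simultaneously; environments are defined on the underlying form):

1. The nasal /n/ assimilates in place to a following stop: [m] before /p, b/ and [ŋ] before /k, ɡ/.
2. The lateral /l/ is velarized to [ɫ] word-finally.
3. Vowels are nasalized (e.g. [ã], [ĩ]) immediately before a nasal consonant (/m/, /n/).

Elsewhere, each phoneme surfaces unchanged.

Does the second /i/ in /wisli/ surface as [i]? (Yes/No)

Yes

/i/ (word-final): rule 3 targets it, but not before a nasal consonant → unchanged [i].
The actual realization is [i], which matches [i].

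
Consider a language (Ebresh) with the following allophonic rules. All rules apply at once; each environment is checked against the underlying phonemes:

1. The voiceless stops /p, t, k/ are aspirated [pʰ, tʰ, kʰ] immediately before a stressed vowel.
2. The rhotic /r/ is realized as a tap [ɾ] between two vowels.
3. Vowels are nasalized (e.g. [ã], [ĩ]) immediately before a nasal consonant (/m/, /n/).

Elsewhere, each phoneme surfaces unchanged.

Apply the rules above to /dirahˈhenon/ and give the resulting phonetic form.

/i/ (between /d/ and /r/) is in the target of rule 3 but the environment (before a nasal consonant) is not met → [i].
/r/ (between /i/ and /a/) occurs between two vowels → [ɾ] by rule 2.
/a/ (between /r/ and /h/) fails the environment for rule 3, so it stays [a].
/e/ — between /h/ and /n/, before a nasal consonant — surfaces as [ẽ] (rule 3).
/o/ (between /n/ and /n/): before a nasal consonant, so rule 3 applies → [õ].

[diɾahˈhẽnõn]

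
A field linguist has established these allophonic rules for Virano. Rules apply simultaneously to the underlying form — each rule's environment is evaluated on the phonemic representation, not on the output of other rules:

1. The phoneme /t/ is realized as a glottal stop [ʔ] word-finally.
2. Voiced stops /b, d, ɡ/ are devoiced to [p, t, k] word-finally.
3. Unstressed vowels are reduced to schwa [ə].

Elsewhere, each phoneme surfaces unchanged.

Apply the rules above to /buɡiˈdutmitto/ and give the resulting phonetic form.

/b/ (word-initial): rule 2 targets it, but not word-finally → unchanged [b].
/u/ (between /b/ and /ɡ/) occurs in an unstressed syllable → [ə] by rule 3.
/ɡ/ (between /u/ and /i/) fails the environment for rule 2, so it stays [ɡ].
/i/ meets the environment for rule 3 (in an unstressed syllable) → [ə].
/d/ — between /i/ and /u/; rule 2 does not apply here → [d].
/u/ — between /d/ and /t/; rule 3 does not apply here → [u].
/t/ — between /u/ and /m/; rule 1 does not apply here → [t].
/m/ stays [m].
/i/ (between /m/ and /t/): in an unstressed syllable, so rule 3 applies → [ə].
/t/ (between /i/ and /t/) is in the target of rule 1 but the environment (word-finally) is not met → [t].
/t/ (between /t/ and /o/) is in the target of rule 1 but the environment (word-finally) is not met → [t].
/o/ (word-final): in an unstressed syllable, so rule 3 applies → [ə].

[bəɡəˈdutməttə]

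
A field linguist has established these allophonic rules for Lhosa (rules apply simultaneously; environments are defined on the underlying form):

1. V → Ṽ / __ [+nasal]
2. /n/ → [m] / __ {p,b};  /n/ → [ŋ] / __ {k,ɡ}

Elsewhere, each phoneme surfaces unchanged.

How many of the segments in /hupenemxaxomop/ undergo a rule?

Segments that undergo a rule: /e/ → [ẽ] (rule 1); /e/ → [ẽ] (rule 1); /o/ → [õ] (rule 1).
All other segments surface unchanged.

3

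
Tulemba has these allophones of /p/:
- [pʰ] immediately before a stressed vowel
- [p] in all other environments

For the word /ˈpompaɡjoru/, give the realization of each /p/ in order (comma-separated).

[pʰ], [p]

Occurrence 1 (position 1): immediately before a stressed vowel → [pʰ].
Occurrence 2 (position 4): no conditioning environment matches → elsewhere allophone [p].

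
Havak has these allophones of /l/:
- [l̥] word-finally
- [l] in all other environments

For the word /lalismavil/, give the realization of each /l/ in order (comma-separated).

[l], [l], [l̥]

Occurrence 1 (position 1): no conditioning environment matches → elsewhere allophone [l].
Occurrence 2 (position 3): no conditioning environment matches → elsewhere allophone [l].
Occurrence 3 (position 10): word-finally → [l̥].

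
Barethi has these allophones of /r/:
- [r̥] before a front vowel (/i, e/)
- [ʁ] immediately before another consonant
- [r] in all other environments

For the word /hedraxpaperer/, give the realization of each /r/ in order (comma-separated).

[r], [r̥], [r]

Occurrence 1 (position 4): no conditioning environment matches → elsewhere allophone [r].
Occurrence 2 (position 11): before a front vowel (/i, e/) → [r̥].
Occurrence 3 (position 13): no conditioning environment matches → elsewhere allophone [r].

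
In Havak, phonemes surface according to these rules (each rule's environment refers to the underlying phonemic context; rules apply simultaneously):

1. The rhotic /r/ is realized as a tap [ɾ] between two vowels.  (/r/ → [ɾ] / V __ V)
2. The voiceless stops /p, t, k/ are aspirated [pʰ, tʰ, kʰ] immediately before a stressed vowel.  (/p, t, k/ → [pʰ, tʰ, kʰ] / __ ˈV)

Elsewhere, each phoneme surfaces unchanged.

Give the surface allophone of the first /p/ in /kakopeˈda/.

[p]

/p/ (between /o/ and /e/): rule 2 targets it, but not immediately before a stressed vowel → unchanged [p].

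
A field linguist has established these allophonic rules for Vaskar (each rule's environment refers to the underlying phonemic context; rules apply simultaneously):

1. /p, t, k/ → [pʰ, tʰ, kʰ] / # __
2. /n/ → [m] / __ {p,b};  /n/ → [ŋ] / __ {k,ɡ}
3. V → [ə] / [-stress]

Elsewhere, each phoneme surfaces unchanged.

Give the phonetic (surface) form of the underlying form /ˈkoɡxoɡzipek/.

[ˈkʰoɡxəɡzəpək]

Rule 1 applies to /k/ (word-initial: word-initially) → [kʰ].
/o/ (between /k/ and /ɡ/) is in the target of rule 3 but the environment (in an unstressed syllable) is not met → [o].
/ɡ/ stays [ɡ].
/x/ — not in any rule's target class → [x].
/o/ (between /x/ and /ɡ/) occurs in an unstressed syllable → [ə] by rule 3.
/ɡ/ stays [ɡ].
/z/ — not in any rule's target class → [z].
Rule 3 applies to /i/ (between /z/ and /p/: in an unstressed syllable) → [ə].
/p/ (between /i/ and /e/): rule 1 targets it, but not word-initially → unchanged [p].
/e/ (between /p/ and /k/): in an unstressed syllable, so rule 3 applies → [ə].
/k/ (word-final) is in the target of rule 1 but the environment (word-initially) is not met → [k].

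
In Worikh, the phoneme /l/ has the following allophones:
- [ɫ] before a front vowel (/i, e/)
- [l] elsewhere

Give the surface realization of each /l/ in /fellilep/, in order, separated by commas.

Occurrence 1 (position 3): no conditioning environment matches → elsewhere allophone [l].
Occurrence 2 (position 4): before a front vowel (/i, e/) → [ɫ].
Occurrence 3 (position 6): before a front vowel (/i, e/) → [ɫ].

[l], [ɫ], [ɫ]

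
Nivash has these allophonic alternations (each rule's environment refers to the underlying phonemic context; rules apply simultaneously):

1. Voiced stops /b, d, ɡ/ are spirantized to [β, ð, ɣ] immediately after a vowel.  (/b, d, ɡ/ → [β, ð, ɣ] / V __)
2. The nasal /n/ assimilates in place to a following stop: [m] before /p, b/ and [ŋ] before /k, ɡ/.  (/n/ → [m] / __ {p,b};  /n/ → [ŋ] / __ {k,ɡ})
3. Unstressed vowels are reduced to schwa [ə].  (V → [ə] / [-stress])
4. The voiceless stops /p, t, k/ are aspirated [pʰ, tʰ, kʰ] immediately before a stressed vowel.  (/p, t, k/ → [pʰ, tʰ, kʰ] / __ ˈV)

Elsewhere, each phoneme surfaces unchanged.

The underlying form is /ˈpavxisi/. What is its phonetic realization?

[ˈpʰavxəsə]

/p/ meets the environment for rule 4 (immediately before a stressed vowel) → [pʰ].
/a/ (between /p/ and /v/): rule 3 targets it, but not in an unstressed syllable → unchanged [a].
/i/ meets the environment for rule 3 (in an unstressed syllable) → [ə].
/i/ meets the environment for rule 3 (in an unstressed syllable) → [ə].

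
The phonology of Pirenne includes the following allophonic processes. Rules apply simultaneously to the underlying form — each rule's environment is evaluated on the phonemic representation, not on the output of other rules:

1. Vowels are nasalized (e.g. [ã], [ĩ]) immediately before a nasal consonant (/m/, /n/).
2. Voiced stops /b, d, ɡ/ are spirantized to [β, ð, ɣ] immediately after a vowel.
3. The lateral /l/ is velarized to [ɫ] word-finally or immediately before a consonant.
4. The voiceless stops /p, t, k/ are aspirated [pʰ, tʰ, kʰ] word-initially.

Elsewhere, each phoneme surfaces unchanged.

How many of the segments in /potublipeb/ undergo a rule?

Segments that undergo a rule: /p/ → [pʰ] (rule 4); /b/ → [β] (rule 2); /b/ → [β] (rule 2).
All other segments surface unchanged.

3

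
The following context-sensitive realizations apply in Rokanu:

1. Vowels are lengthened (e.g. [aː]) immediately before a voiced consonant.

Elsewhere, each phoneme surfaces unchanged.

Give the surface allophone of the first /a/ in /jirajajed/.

[aː]

/a/ — between /r/ and /j/, before a voiced consonant — surfaces as [aː] (rule 1).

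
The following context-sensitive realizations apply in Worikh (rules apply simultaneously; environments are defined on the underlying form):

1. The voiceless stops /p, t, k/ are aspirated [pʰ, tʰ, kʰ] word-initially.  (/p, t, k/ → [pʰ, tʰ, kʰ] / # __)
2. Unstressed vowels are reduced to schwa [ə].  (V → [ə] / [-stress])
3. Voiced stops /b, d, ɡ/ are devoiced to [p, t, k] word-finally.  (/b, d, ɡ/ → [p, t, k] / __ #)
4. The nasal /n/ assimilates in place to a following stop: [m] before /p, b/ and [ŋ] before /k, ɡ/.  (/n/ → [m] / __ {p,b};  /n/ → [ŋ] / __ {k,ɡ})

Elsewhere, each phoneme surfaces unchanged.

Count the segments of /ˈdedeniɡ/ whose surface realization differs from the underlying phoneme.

3

Segments that undergo a rule: /e/ → [ə] (rule 2); /i/ → [ə] (rule 2); /ɡ/ → [k] (rule 3).
All other segments surface unchanged.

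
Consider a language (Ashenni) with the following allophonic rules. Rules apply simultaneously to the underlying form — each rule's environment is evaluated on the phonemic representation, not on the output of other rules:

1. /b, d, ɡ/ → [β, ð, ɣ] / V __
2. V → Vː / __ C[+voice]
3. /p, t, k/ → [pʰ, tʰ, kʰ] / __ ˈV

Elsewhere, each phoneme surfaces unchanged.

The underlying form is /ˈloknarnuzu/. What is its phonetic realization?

[ˈloknaːrnuːzu]

/o/ — between /l/ and /k/; rule 2 does not apply here → [o].
/k/ (between /o/ and /n/) fails the environment for rule 3, so it stays [k].
/a/ meets the environment for rule 2 (before a voiced consonant) → [aː].
Rule 2 applies to /u/ (between /n/ and /z/: before a voiced consonant) → [uː].
/u/ (word-final): rule 2 targets it, but not before a voiced consonant → unchanged [u].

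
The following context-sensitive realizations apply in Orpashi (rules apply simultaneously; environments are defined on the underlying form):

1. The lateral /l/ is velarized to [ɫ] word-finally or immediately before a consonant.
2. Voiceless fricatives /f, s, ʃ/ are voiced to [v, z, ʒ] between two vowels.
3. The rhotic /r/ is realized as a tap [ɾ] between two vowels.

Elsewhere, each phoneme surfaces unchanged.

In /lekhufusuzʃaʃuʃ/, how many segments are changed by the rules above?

Segments that undergo a rule: /f/ → [v] (rule 2); /s/ → [z] (rule 2); /ʃ/ → [ʒ] (rule 2).
All other segments surface unchanged.

3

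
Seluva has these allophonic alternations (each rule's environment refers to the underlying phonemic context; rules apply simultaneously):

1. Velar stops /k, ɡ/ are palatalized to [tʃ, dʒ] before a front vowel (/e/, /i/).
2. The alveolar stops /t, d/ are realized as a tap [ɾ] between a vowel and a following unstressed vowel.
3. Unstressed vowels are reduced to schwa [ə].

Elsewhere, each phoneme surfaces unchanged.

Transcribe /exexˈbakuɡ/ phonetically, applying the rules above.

/e/ (word-initial): in an unstressed syllable, so rule 3 applies → [ə].
/x/ — not in any rule's target class → [x].
/e/ — between /x/ and /x/, in an unstressed syllable — surfaces as [ə] (rule 3).
/x/ (between /e/ and /b/) is unaffected → [x].
/b/ stays [b].
/a/ (between /b/ and /k/) is in the target of rule 3 but the environment (in an unstressed syllable) is not met → [a].
/k/ (between /a/ and /u/) is in the target of rule 1 but the environment (before a front vowel) is not met → [k].
/u/ meets the environment for rule 3 (in an unstressed syllable) → [ə].
/ɡ/ (word-final): rule 1 targets it, but not before a front vowel → unchanged [ɡ].

[əxəxˈbakəɡ]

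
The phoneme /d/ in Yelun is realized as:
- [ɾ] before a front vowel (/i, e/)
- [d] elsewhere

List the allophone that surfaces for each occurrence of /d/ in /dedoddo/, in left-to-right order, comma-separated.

Occurrence 1 (position 1): before a front vowel (/i, e/) → [ɾ].
Occurrence 2 (position 3): no conditioning environment matches → elsewhere allophone [d].
Occurrence 3 (position 5): no conditioning environment matches → elsewhere allophone [d].
Occurrence 4 (position 6): no conditioning environment matches → elsewhere allophone [d].

[ɾ], [d], [d], [d]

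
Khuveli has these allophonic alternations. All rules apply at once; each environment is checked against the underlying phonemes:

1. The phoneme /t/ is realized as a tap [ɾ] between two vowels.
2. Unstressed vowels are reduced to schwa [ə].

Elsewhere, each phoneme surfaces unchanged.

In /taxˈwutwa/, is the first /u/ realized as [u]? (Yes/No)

/u/ (between /w/ and /t/) fails the environment for rule 2, so it stays [u].
The actual realization is [u], which matches [u].

Yes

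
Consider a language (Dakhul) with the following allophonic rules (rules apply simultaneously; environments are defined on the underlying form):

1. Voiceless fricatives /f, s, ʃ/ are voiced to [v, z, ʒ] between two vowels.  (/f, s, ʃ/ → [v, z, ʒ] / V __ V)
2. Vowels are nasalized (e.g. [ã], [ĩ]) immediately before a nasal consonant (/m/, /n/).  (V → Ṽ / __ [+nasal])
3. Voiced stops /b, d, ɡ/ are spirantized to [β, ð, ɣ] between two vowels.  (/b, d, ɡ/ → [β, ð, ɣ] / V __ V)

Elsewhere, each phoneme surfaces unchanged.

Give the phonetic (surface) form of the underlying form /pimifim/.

[pĩmivĩm]

/p/ (word-initial): no rule targets it → [p].
/i/ (between /p/ and /m/): before a nasal consonant, so rule 2 applies → [ĩ].
/m/ (between /i/ and /i/) is unaffected → [m].
/i/ (between /m/ and /f/) is in the target of rule 2 but the environment (before a nasal consonant) is not met → [i].
Rule 1 applies to /f/ (between /i/ and /i/: between two vowels) → [v].
/i/ (between /f/ and /m/): before a nasal consonant, so rule 2 applies → [ĩ].
/m/ (word-final) is unaffected → [m].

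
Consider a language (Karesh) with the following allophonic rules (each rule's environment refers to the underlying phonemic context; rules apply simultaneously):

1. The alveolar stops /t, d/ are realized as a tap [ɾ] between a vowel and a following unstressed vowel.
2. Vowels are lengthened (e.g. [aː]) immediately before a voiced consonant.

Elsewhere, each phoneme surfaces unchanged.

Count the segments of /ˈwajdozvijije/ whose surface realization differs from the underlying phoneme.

Segments that undergo a rule: /a/ → [aː] (rule 2); /o/ → [oː] (rule 2); /i/ → [iː] (rule 2); /i/ → [iː] (rule 2).
All other segments surface unchanged.

4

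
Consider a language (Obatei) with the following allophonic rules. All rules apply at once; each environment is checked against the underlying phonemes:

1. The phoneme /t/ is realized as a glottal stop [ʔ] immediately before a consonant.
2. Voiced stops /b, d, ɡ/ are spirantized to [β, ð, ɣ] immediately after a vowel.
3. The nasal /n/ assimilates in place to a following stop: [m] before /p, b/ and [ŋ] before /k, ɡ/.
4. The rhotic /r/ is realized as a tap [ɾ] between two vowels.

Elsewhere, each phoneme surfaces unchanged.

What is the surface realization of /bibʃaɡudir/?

[biβʃaɣuðir]

/b/ — word-initial; rule 2 does not apply here → [b].
/i/ stays [i].
/b/ (between /i/ and /ʃ/) occurs immediately after a vowel → [β] by rule 2.
/ʃ/ — not in any rule's target class → [ʃ].
/a/ (between /ʃ/ and /ɡ/) is unaffected → [a].
/ɡ/ (between /a/ and /u/): immediately after a vowel, so rule 2 applies → [ɣ].
/u/ stays [u].
/d/ (between /u/ and /i/) occurs immediately after a vowel → [ð] by rule 2.
/i/ (between /d/ and /r/) is unaffected → [i].
/r/ — word-final; rule 4 does not apply here → [r].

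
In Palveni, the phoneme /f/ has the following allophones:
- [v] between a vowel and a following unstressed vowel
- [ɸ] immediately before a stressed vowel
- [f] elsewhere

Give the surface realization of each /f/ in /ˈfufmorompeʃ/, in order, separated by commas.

[ɸ], [f]

Occurrence 1 (position 1): immediately before a stressed vowel → [ɸ].
Occurrence 2 (position 3): no conditioning environment matches → elsewhere allophone [f].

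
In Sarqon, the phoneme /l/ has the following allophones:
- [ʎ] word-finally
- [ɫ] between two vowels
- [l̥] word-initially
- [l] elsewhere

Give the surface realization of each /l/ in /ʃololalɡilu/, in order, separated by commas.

[ɫ], [ɫ], [l], [ɫ]

Occurrence 1 (position 3): between two vowels → [ɫ].
Occurrence 2 (position 5): between two vowels → [ɫ].
Occurrence 3 (position 7): no conditioning environment matches → elsewhere allophone [l].
Occurrence 4 (position 10): between two vowels → [ɫ].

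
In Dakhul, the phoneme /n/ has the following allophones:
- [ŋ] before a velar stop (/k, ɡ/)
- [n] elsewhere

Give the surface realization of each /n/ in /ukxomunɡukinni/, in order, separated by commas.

[ŋ], [n], [n]

Occurrence 1 (position 7): before a velar stop → [ŋ].
Occurrence 2 (position 12): no conditioning environment matches → elsewhere allophone [n].
Occurrence 3 (position 13): no conditioning environment matches → elsewhere allophone [n].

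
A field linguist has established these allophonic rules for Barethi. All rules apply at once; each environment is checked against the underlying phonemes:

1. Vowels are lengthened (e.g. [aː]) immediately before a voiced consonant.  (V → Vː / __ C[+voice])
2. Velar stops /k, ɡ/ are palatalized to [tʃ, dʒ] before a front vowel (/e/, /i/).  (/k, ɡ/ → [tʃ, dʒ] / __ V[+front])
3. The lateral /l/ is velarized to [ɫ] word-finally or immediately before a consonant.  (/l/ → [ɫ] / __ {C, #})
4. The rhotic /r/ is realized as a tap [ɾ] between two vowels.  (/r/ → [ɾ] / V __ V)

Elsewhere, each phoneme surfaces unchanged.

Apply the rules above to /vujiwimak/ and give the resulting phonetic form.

/v/ stays [v].
Rule 1 applies to /u/ (between /v/ and /j/: before a voiced consonant) → [uː].
/j/ — not in any rule's target class → [j].
/i/ (between /j/ and /w/): before a voiced consonant, so rule 1 applies → [iː].
/w/ stays [w].
/i/ — between /w/ and /m/, before a voiced consonant — surfaces as [iː] (rule 1).
/m/ stays [m].
/a/ (between /m/ and /k/): rule 1 targets it, but not before a voiced consonant → unchanged [a].
/k/ (word-final): rule 2 targets it, but not before a front vowel → unchanged [k].

[vuːjiːwiːmak]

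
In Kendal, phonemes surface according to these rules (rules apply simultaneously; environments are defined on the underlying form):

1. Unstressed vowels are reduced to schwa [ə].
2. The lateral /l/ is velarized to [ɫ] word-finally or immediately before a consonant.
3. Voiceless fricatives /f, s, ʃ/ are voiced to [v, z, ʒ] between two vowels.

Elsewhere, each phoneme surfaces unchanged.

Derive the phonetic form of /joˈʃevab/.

/j/ — not in any rule's target class → [j].
/o/ (between /j/ and /ʃ/): in an unstressed syllable, so rule 1 applies → [ə].
Rule 3 applies to /ʃ/ (between /o/ and /e/: between two vowels) → [ʒ].
/e/ (between /ʃ/ and /v/) fails the environment for rule 1, so it stays [e].
/v/ stays [v].
/a/ (between /v/ and /b/) occurs in an unstressed syllable → [ə] by rule 1.
/b/ (word-final) is unaffected → [b].

[jəˈʒevəb]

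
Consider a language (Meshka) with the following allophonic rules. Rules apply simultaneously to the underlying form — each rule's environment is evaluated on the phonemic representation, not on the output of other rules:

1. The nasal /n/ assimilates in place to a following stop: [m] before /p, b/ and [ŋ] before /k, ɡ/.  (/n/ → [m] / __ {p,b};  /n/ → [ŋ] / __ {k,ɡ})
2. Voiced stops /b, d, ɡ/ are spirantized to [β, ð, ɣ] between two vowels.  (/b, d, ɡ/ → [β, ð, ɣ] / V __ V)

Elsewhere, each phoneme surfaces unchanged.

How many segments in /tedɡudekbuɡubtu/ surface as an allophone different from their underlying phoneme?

Segments that undergo a rule: /d/ → [ð] (rule 2); /ɡ/ → [ɣ] (rule 2).
All other segments surface unchanged.

2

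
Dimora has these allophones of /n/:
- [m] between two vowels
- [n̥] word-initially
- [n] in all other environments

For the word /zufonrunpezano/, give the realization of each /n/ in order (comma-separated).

[n], [n], [m]

Occurrence 1 (position 5): no conditioning environment matches → elsewhere allophone [n].
Occurrence 2 (position 8): no conditioning environment matches → elsewhere allophone [n].
Occurrence 3 (position 13): between two vowels → [m].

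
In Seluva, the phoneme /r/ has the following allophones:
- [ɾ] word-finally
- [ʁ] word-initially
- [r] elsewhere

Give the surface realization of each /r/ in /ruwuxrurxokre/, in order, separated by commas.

Occurrence 1 (position 1): word-initially → [ʁ].
Occurrence 2 (position 6): no conditioning environment matches → elsewhere allophone [r].
Occurrence 3 (position 8): no conditioning environment matches → elsewhere allophone [r].
Occurrence 4 (position 12): no conditioning environment matches → elsewhere allophone [r].

[ʁ], [r], [r], [r]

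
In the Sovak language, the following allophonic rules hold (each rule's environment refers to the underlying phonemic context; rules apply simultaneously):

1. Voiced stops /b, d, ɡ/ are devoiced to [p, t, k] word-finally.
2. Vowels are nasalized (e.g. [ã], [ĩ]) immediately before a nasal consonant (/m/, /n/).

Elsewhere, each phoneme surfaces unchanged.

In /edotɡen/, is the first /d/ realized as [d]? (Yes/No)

/d/ (between /e/ and /o/): rule 1 targets it, but not word-finally → unchanged [d].
The actual realization is [d], which matches [d].

Yes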